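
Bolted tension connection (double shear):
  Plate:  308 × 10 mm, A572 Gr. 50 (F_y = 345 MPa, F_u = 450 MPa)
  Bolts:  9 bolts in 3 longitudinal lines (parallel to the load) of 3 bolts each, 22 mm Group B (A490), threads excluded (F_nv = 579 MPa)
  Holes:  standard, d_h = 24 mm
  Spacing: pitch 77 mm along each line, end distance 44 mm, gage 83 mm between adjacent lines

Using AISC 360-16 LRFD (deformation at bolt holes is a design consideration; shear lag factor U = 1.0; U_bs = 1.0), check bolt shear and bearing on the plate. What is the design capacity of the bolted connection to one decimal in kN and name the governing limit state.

1458.0 kN (bearing governs)

Bolt shear: A_b = π(22)²/4 = 380.13 mm². φR_n = 0.75 × 579 × 380.13 × 9 × 2 = 2971.3 kN.
Bearing (10 mm plate, F_u = 450 MPa): end bolts L_c = 44 − 24/2 = 32, R_n = min(1.2×32×10×450, 2.4×22×10×450) = 172.8 kN/bolt; interior L_c = 77 − 24 = 53, R_n = 237.6 kN/bolt. φR_n = 0.75 × (3×172.8 + 6×237.6) = 1458.0 kN.
Governing: min(2971.3, 1458.0) = 1458.0 kN → bearing.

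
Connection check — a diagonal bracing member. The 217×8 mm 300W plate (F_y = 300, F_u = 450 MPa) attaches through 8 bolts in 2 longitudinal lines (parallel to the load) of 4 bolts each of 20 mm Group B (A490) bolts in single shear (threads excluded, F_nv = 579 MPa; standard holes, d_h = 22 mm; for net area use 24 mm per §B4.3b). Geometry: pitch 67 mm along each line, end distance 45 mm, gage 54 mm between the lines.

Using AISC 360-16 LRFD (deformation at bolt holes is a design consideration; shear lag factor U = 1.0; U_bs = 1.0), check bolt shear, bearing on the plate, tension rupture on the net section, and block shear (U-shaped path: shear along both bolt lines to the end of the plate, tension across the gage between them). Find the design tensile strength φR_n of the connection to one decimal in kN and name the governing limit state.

456.3 kN (net-section rupture governs)

Bolt shear: A_b = π(20)²/4 = 314.16 mm². φR_n = 0.75 × 579 × 314.16 × 8 × 1 = 1091.4 kN.
Bearing (8 mm plate, F_u = 450 MPa): end bolts L_c = 45 − 22/2 = 34, R_n = min(1.2×34×8×450, 2.4×20×8×450) = 146.88 kN/bolt; interior L_c = 67 − 22 = 45, R_n = 172.8 kN/bolt. φR_n = 0.75 × (2×146.88 + 6×172.8) = 997.9 kN.
Tension rupture (net): A_n = (217 − 2×24)×8 = 1352 mm² (U = 1.0, A_e = A_n). φR_n = 0.75 × 450 × 1352 = 456.3 kN.
Block shear: shear path 2×[45+3×67] = 2×246 mm, A_gv = 3936, A_nv = 2×(246 − 3.5×24)×8 = 2592 mm²; tension across gage: (54 − 1×24)×8 = 240 mm². R_n = min(0.6×450×2592, 0.6×300×3936) + 1.0×450×240 = min(699.84, 708.48) + 108 = 807.84 kN. φR_n = 0.75 × 807.84 = 605.9 kN.
Governing: min(1091.4, 997.9, 456.3, 605.9) = 456.3 kN → net-section rupture.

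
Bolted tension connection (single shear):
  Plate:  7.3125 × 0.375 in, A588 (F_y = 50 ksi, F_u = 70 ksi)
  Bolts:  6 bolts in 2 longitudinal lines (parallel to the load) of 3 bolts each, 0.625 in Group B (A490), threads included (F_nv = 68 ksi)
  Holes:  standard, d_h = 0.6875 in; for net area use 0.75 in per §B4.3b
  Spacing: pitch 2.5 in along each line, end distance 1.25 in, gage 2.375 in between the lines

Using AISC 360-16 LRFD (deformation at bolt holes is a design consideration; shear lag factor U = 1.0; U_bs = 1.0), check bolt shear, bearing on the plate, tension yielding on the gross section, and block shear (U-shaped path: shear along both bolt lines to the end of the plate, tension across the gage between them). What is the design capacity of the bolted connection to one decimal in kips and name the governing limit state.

93.9 kips (bolt shear governs)

Bolt shear: A_b = π(0.625)²/4 = 0.3068 in². φR_n = 0.75 × 68 × 0.3068 × 6 × 1 = 93.9 kips.
Bearing (0.375 in plate, F_u = 70 ksi): end bolts L_c = 1.25 − 0.6875/2 = 0.90625, R_n = min(1.2×0.90625×0.375×70, 2.4×0.625×0.375×70) = 28.547 kips/bolt; interior L_c = 2.5 − 0.6875 = 1.8125, R_n = 39.375 kips/bolt. φR_n = 0.75 × (2×28.547 + 4×39.375) = 160.9 kips.
Tension yield (gross): A_g = 7.3125×0.375 = 2.7422 in². φR_n = 0.90 × 50 × 2.7422 = 123.4 kips.
Block shear: shear path 2×[1.25+2×2.5] = 2×6.25 in, A_gv = 4.6875, A_nv = 2×(6.25 − 2.5×0.75)×0.375 = 3.2813 in²; tension across gage: (2.375 − 1×0.75)×0.375 = 0.60938 in². R_n = min(0.6×70×3.2813, 0.6×50×4.6875) + 1.0×70×0.60938 = min(137.81, 140.63) + 42.657 = 180.47 kips. φR_n = 0.75 × 180.47 = 135.4 kips.
Governing: min(93.9, 160.9, 123.4, 135.4) = 93.9 kips → bolt shear.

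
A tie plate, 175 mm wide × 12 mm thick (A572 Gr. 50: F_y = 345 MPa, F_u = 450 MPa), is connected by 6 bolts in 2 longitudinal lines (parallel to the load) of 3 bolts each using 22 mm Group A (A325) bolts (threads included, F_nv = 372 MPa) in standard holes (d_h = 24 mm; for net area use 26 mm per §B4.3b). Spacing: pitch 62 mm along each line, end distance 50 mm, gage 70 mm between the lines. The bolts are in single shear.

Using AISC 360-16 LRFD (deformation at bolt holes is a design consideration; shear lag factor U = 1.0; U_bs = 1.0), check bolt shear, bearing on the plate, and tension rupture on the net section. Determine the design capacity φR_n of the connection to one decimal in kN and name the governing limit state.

498.2 kN (net-section rupture governs)

Bolt shear: A_b = π(22)²/4 = 380.13 mm². φR_n = 0.75 × 372 × 380.13 × 6 × 1 = 636.3 kN.
Bearing (12 mm plate, F_u = 450 MPa): end bolts L_c = 50 − 24/2 = 38, R_n = min(1.2×38×12×450, 2.4×22×12×450) = 246.24 kN/bolt; interior L_c = 62 − 24 = 38, R_n = 246.24 kN/bolt. φR_n = 0.75 × (2×246.24 + 4×246.24) = 1108.1 kN.
Tension rupture (net): A_n = (175 − 2×26)×12 = 1476 mm² (U = 1.0, A_e = A_n). φR_n = 0.75 × 450 × 1476 = 498.2 kN.
Governing: min(636.3, 1108.1, 498.2) = 498.2 kN → net-section rupture.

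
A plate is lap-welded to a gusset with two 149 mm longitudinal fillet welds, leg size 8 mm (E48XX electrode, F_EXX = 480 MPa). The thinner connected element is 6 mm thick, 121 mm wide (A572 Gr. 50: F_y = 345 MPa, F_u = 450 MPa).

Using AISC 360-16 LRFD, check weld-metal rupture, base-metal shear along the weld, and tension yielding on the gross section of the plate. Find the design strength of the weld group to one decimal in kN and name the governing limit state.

Weld metal: throat = 0.707×8 = 5.656 mm, L = 2×149 = 298 mm. φR_n = 0.75 × 0.6 × 480 × 5.656 × 298 = 364.1 kN.
Base metal shear (6 mm plate): yield φR_n = 1.0×0.6×345×6×298 = 370.1 kN; rupture φR_n = 0.75×0.6×450×6×298 = 362.1 kN; take 362.1 kN (rupture).
Tension yield (gross): A_g = 121×6 = 726 mm². φR_n = 0.90 × 345 × 726 = 225.4 kN.
Governing: min(364.1, 362.1, 225.4) = 225.4 kN → gross-section yield.

225.4 kN (gross-section yield governs)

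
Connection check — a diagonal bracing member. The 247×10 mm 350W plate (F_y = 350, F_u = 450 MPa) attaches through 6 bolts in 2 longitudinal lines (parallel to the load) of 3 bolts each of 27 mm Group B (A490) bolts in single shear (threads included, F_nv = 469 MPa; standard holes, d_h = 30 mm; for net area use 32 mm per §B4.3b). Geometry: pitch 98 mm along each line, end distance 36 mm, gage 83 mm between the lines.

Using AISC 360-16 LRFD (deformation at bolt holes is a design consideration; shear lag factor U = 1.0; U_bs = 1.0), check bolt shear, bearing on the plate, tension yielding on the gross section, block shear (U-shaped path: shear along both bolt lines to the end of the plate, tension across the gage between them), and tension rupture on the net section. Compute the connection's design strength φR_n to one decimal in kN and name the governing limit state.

617.6 kN (net-section rupture governs)

Bolt shear: A_b = π(27)²/4 = 572.56 mm². φR_n = 0.75 × 469 × 572.56 × 6 × 1 = 1208.4 kN.
Bearing (10 mm plate, F_u = 450 MPa): end bolts L_c = 36 − 30/2 = 21, R_n = min(1.2×21×10×450, 2.4×27×10×450) = 113.4 kN/bolt; interior L_c = 98 − 30 = 68, R_n = 291.6 kN/bolt. φR_n = 0.75 × (2×113.4 + 4×291.6) = 1044.9 kN.
Tension yield (gross): A_g = 247×10 = 2470 mm². φR_n = 0.90 × 350 × 2470 = 778.1 kN.
Block shear: shear path 2×[36+2×98] = 2×232 mm, A_gv = 4640, A_nv = 2×(232 − 2.5×32)×10 = 3040 mm²; tension across gage: (83 − 1×32)×10 = 510 mm². R_n = min(0.6×450×3040, 0.6×350×4640) + 1.0×450×510 = min(820.8, 974.4) + 229.5 = 1050.3 kN. φR_n = 0.75 × 1050.3 = 787.7 kN.
Tension rupture (net): A_n = (247 − 2×32)×10 = 1830 mm² (U = 1.0, A_e = A_n). φR_n = 0.75 × 450 × 1830 = 617.6 kN.
Governing: min(1208.4, 1044.9, 778.1, 787.7, 617.6) = 617.6 kN → net-section rupture.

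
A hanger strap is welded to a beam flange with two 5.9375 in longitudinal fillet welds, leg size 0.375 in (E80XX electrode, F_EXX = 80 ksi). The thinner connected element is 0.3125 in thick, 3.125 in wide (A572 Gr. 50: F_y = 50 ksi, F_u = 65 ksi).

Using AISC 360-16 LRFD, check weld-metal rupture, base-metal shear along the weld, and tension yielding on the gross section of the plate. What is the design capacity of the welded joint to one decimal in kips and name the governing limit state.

Weld metal: throat = 0.707×0.375 = 0.26513 in, L = 2×5.9375 = 11.875 in. φR_n = 0.75 × 0.6 × 80 × 0.26513 × 11.875 = 113.3 kips.
Base metal shear (0.3125 in plate): yield φR_n = 1.0×0.6×50×0.3125×11.875 = 111.3 kips; rupture φR_n = 0.75×0.6×65×0.3125×11.875 = 108.5 kips; take 108.5 kips (rupture).
Tension yield (gross): A_g = 3.125×0.3125 = 0.97656 in². φR_n = 0.90 × 50 × 0.97656 = 43.9 kips.
Governing: min(113.3, 108.5, 43.9) = 43.9 kips → gross-section yield.

43.9 kips (gross-section yield governs)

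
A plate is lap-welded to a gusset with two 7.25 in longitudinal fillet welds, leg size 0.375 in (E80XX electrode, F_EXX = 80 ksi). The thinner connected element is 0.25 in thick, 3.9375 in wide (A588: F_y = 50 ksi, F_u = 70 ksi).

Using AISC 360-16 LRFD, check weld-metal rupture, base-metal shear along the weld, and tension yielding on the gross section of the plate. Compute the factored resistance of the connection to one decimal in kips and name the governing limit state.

Weld metal: throat = 0.707×0.375 = 0.26513 in, L = 2×7.25 = 14.5 in. φR_n = 0.75 × 0.6 × 80 × 0.26513 × 14.5 = 138.4 kips.
Base metal shear (0.25 in plate): yield φR_n = 1.0×0.6×50×0.25×14.5 = 108.8 kips; rupture φR_n = 0.75×0.6×70×0.25×14.5 = 114.2 kips; take 108.8 kips (yield).
Tension yield (gross): A_g = 3.9375×0.25 = 0.98438 in². φR_n = 0.90 × 50 × 0.98438 = 44.3 kips.
Governing: min(138.4, 108.8, 44.3) = 44.3 kips → gross-section yield.

44.3 kips (gross-section yield governs)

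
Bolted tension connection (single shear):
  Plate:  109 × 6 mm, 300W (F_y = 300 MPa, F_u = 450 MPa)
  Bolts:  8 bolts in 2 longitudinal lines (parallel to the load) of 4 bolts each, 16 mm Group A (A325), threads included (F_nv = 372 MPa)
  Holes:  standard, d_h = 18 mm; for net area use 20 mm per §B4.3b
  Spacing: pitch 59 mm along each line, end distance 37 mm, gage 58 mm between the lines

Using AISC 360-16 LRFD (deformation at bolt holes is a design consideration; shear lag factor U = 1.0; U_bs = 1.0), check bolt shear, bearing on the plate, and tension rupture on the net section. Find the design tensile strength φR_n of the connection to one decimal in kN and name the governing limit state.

139.7 kN (net-section rupture governs)

Bolt shear: A_b = π(16)²/4 = 201.06 mm². φR_n = 0.75 × 372 × 201.06 × 8 × 1 = 448.8 kN.
Bearing (6 mm plate, F_u = 450 MPa): end bolts L_c = 37 − 18/2 = 28, R_n = min(1.2×28×6×450, 2.4×16×6×450) = 90.72 kN/bolt; interior L_c = 59 − 18 = 41, R_n = 103.68 kN/bolt. φR_n = 0.75 × (2×90.72 + 6×103.68) = 602.6 kN.
Tension rupture (net): A_n = (109 − 2×20)×6 = 414 mm² (U = 1.0, A_e = A_n). φR_n = 0.75 × 450 × 414 = 139.7 kN.
Governing: min(448.8, 602.6, 139.7) = 139.7 kN → net-section rupture.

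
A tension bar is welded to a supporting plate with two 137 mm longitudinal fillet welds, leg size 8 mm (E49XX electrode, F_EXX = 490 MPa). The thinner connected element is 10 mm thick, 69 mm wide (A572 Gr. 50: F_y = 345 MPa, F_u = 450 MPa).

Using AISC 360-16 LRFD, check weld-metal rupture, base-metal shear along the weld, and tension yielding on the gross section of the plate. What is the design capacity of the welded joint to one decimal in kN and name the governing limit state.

Weld metal: throat = 0.707×8 = 5.656 mm, L = 2×137 = 274 mm. φR_n = 0.75 × 0.6 × 490 × 5.656 × 274 = 341.7 kN.
Base metal shear (10 mm plate): yield φR_n = 1.0×0.6×345×10×274 = 567.2 kN; rupture φR_n = 0.75×0.6×450×10×274 = 554.9 kN; take 554.9 kN (rupture).
Tension yield (gross): A_g = 69×10 = 690 mm². φR_n = 0.90 × 345 × 690 = 214.2 kN.
Governing: min(341.7, 554.9, 214.2) = 214.2 kN → gross-section yield.

214.2 kN (gross-section yield governs)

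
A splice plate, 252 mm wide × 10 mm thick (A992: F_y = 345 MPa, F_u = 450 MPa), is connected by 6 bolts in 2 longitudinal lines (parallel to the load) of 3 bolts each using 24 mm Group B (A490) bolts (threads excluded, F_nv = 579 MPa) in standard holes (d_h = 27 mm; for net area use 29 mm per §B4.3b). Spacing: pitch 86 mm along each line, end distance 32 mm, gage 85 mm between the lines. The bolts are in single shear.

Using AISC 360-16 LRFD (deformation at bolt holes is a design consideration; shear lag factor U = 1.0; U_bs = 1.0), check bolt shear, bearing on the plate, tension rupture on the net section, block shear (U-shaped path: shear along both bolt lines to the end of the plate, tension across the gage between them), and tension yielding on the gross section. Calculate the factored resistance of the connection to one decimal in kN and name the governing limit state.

654.8 kN (net-section rupture governs)

Bolt shear: A_b = π(24)²/4 = 452.39 mm². φR_n = 0.75 × 579 × 452.39 × 6 × 1 = 1178.7 kN.
Bearing (10 mm plate, F_u = 450 MPa): end bolts L_c = 32 − 27/2 = 18.5, R_n = min(1.2×18.5×10×450, 2.4×24×10×450) = 99.9 kN/bolt; interior L_c = 86 − 27 = 59, R_n = 259.2 kN/bolt. φR_n = 0.75 × (2×99.9 + 4×259.2) = 927.5 kN.
Tension rupture (net): A_n = (252 − 2×29)×10 = 1940 mm² (U = 1.0, A_e = A_n). φR_n = 0.75 × 450 × 1940 = 654.8 kN.
Block shear: shear path 2×[32+2×86] = 2×204 mm, A_gv = 4080, A_nv = 2×(204 − 2.5×29)×10 = 2630 mm²; tension across gage: (85 − 1×29)×10 = 560 mm². R_n = min(0.6×450×2630, 0.6×345×4080) + 1.0×450×560 = min(710.1, 844.56) + 252 = 962.1 kN. φR_n = 0.75 × 962.1 = 721.6 kN.
Tension yield (gross): A_g = 252×10 = 2520 mm². φR_n = 0.90 × 345 × 2520 = 782.5 kN.
Governing: min(1178.7, 927.5, 654.8, 721.6, 782.5) = 654.8 kN → net-section rupture.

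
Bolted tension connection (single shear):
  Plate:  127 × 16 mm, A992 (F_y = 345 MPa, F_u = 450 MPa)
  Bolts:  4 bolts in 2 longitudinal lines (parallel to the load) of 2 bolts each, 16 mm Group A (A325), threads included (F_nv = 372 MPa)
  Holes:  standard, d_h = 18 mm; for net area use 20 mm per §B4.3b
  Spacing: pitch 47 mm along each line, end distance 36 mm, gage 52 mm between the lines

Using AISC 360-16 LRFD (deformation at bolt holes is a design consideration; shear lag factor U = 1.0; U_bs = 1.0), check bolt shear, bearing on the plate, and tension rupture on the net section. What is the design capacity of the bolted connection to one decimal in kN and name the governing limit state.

224.4 kN (bolt shear governs)

Bolt shear: A_b = π(16)²/4 = 201.06 mm². φR_n = 0.75 × 372 × 201.06 × 4 × 1 = 224.4 kN.
Bearing (16 mm plate, F_u = 450 MPa): end bolts L_c = 36 − 18/2 = 27, R_n = min(1.2×27×16×450, 2.4×16×16×450) = 233.28 kN/bolt; interior L_c = 47 − 18 = 29, R_n = 250.56 kN/bolt. φR_n = 0.75 × (2×233.28 + 2×250.56) = 725.8 kN.
Tension rupture (net): A_n = (127 − 2×20)×16 = 1392 mm² (U = 1.0, A_e = A_n). φR_n = 0.75 × 450 × 1392 = 469.8 kN.
Governing: min(224.4, 725.8, 469.8) = 224.4 kN → bolt shear.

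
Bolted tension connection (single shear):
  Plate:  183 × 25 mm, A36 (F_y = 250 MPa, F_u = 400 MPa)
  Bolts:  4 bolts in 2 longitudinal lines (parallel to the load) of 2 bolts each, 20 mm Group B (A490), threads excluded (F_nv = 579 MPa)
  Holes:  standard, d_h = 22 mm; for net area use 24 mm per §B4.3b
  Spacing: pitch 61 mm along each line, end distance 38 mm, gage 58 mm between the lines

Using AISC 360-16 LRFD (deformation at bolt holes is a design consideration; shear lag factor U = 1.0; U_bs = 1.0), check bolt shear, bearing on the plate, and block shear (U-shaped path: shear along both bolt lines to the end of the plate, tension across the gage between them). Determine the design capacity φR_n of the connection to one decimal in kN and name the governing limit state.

545.7 kN (bolt shear governs)

Bolt shear: A_b = π(20)²/4 = 314.16 mm². φR_n = 0.75 × 579 × 314.16 × 4 × 1 = 545.7 kN.
Bearing (25 mm plate, F_u = 400 MPa): end bolts L_c = 38 − 22/2 = 27, R_n = min(1.2×27×25×400, 2.4×20×25×400) = 324 kN/bolt; interior L_c = 61 − 22 = 39, R_n = 468 kN/bolt. φR_n = 0.75 × (2×324 + 2×468) = 1188.0 kN.
Block shear: shear path 2×[38+1×61] = 2×99 mm, A_gv = 4950, A_nv = 2×(99 − 1.5×24)×25 = 3150 mm²; tension across gage: (58 − 1×24)×25 = 850 mm². R_n = min(0.6×400×3150, 0.6×250×4950) + 1.0×400×850 = min(756, 742.5) + 340 = 1082.5 kN. φR_n = 0.75 × 1082.5 = 811.9 kN.
Governing: min(545.7, 1188.0, 811.9) = 545.7 kN → bolt shear.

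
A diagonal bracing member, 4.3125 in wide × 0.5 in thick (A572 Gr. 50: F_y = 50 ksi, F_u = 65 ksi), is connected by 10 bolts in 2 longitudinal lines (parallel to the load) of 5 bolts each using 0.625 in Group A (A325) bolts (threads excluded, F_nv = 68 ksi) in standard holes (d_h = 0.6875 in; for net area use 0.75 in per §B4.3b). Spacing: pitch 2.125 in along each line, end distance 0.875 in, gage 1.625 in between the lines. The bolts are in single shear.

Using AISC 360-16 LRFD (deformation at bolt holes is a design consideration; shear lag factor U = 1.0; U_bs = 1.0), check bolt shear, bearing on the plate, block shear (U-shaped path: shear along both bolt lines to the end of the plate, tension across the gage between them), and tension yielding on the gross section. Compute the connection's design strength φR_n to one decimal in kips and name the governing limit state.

Bolt shear: A_b = π(0.625)²/4 = 0.3068 in². φR_n = 0.75 × 68 × 0.3068 × 10 × 1 = 156.5 kips.
Bearing (0.5 in plate, F_u = 65 ksi): end bolts L_c = 0.875 − 0.6875/2 = 0.53125, R_n = min(1.2×0.53125×0.5×65, 2.4×0.625×0.5×65) = 20.719 kips/bolt; interior L_c = 2.125 − 0.6875 = 1.4375, R_n = 48.75 kips/bolt. φR_n = 0.75 × (2×20.719 + 8×48.75) = 323.6 kips.
Block shear: shear path 2×[0.875+4×2.125] = 2×9.375 in, A_gv = 9.375, A_nv = 2×(9.375 − 4.5×0.75)×0.5 = 6 in²; tension across gage: (1.625 − 1×0.75)×0.5 = 0.4375 in². R_n = min(0.6×65×6, 0.6×50×9.375) + 1.0×65×0.4375 = min(234, 281.25) + 28.438 = 262.44 kips. φR_n = 0.75 × 262.44 = 196.8 kips.
Tension yield (gross): A_g = 4.3125×0.5 = 2.1563 in². φR_n = 0.90 × 50 × 2.1563 = 97.0 kips.
Governing: min(156.5, 323.6, 196.8, 97.0) = 97.0 kips → gross-section yield.

97.0 kips (gross-section yield governs)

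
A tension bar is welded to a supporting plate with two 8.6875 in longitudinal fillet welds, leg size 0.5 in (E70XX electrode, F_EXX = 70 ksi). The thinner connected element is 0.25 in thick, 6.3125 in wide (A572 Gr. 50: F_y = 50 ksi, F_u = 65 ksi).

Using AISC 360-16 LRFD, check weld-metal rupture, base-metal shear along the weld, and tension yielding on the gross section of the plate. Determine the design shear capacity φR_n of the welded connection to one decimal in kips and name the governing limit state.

Weld metal: throat = 0.707×0.5 = 0.3535 in, L = 2×8.6875 = 17.375 in. φR_n = 0.75 × 0.6 × 70 × 0.3535 × 17.375 = 193.5 kips.
Base metal shear (0.25 in plate): yield φR_n = 1.0×0.6×50×0.25×17.375 = 130.3 kips; rupture φR_n = 0.75×0.6×65×0.25×17.375 = 127.1 kips; take 127.1 kips (rupture).
Tension yield (gross): A_g = 6.3125×0.25 = 1.5781 in². φR_n = 0.90 × 50 × 1.5781 = 71.0 kips.
Governing: min(193.5, 127.1, 71.0) = 71.0 kips → gross-section yield.

71.0 kips (gross-section yield governs)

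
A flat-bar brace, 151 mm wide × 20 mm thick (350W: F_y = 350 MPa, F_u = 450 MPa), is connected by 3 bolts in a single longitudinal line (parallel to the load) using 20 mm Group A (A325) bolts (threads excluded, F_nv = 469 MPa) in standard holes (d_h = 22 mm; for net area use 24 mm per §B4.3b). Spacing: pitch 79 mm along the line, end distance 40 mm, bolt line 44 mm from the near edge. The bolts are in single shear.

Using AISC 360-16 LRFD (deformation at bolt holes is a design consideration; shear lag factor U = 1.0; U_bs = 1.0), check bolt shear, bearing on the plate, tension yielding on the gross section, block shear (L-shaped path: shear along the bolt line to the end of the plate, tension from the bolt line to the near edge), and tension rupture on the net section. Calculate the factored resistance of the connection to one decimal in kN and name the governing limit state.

331.5 kN (bolt shear governs)

Bolt shear: A_b = π(20)²/4 = 314.16 mm². φR_n = 0.75 × 469 × 314.16 × 3 × 1 = 331.5 kN.
Bearing (20 mm plate, F_u = 450 MPa): end bolts L_c = 40 − 22/2 = 29, R_n = min(1.2×29×20×450, 2.4×20×20×450) = 313.2 kN/bolt; interior L_c = 79 − 22 = 57, R_n = 432 kN/bolt. φR_n = 0.75 × (1×313.2 + 2×432) = 882.9 kN.
Tension yield (gross): A_g = 151×20 = 3020 mm². φR_n = 0.90 × 350 × 3020 = 951.3 kN.
Block shear: shear path 1×[40+2×79] = 1×198 mm, A_gv = 3960, A_nv = 1×(198 − 2.5×24)×20 = 2760 mm²; tension to near edge: (44 − 0.5×24)×20 = 640 mm². R_n = min(0.6×450×2760, 0.6×350×3960) + 1.0×450×640 = min(745.2, 831.6) + 288 = 1033.2 kN. φR_n = 0.75 × 1033.2 = 774.9 kN.
Tension rupture (net): A_n = (151 − 1×24)×20 = 2540 mm² (U = 1.0, A_e = A_n). φR_n = 0.75 × 450 × 2540 = 857.3 kN.
Governing: min(331.5, 882.9, 951.3, 774.9, 857.3) = 331.5 kN → bolt shear.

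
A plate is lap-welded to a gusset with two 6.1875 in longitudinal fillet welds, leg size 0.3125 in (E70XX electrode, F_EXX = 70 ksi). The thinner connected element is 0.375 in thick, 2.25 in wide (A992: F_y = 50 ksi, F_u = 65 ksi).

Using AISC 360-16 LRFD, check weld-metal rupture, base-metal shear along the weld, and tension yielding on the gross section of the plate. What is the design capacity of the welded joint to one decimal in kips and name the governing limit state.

38.0 kips (gross-section yield governs)

Weld metal: throat = 0.707×0.3125 = 0.22094 in, L = 2×6.1875 = 12.375 in. φR_n = 0.75 × 0.6 × 70 × 0.22094 × 12.375 = 86.1 kips.
Base metal shear (0.375 in plate): yield φR_n = 1.0×0.6×50×0.375×12.375 = 139.2 kips; rupture φR_n = 0.75×0.6×65×0.375×12.375 = 135.7 kips; take 135.7 kips (rupture).
Tension yield (gross): A_g = 2.25×0.375 = 0.84375 in². φR_n = 0.90 × 50 × 0.84375 = 38.0 kips.
Governing: min(86.1, 135.7, 38.0) = 38.0 kips → gross-section yield.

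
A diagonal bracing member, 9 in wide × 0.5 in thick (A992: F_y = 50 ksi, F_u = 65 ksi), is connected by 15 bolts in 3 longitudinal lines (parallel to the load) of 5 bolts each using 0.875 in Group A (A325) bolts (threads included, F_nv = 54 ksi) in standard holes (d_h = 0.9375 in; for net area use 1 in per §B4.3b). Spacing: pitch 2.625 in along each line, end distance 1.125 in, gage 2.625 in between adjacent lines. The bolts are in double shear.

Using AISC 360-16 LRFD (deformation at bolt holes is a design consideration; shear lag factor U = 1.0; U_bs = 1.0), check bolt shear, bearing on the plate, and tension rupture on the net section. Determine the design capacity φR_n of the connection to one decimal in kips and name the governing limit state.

Bolt shear: A_b = π(0.875)²/4 = 0.60132 in². φR_n = 0.75 × 54 × 0.60132 × 15 × 2 = 730.6 kips.
Bearing (0.5 in plate, F_u = 65 ksi): end bolts L_c = 1.125 − 0.9375/2 = 0.65625, R_n = min(1.2×0.65625×0.5×65, 2.4×0.875×0.5×65) = 25.594 kips/bolt; interior L_c = 2.625 − 0.9375 = 1.6875, R_n = 65.813 kips/bolt. φR_n = 0.75 × (3×25.594 + 12×65.813) = 649.9 kips.
Tension rupture (net): A_n = (9 − 3×1)×0.5 = 3 in² (U = 1.0, A_e = A_n). φR_n = 0.75 × 65 × 3 = 146.3 kips.
Governing: min(730.6, 649.9, 146.3) = 146.3 kips → net-section rupture.

146.3 kips (net-section rupture governs)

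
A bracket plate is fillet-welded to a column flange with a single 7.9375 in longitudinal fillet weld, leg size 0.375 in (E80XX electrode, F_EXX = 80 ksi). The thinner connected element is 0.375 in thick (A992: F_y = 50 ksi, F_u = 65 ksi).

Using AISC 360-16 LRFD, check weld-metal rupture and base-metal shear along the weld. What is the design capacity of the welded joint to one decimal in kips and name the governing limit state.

75.8 kips (weld metal governs)

Weld metal: throat = 0.707×0.375 = 0.26513 in, L = 7.9375 in. φR_n = 0.75 × 0.6 × 80 × 0.26513 × 7.9375 = 75.8 kips.
Base metal shear (0.375 in plate): yield φR_n = 1.0×0.6×50×0.375×7.9375 = 89.3 kips; rupture φR_n = 0.75×0.6×65×0.375×7.9375 = 87.1 kips; take 87.1 kips (rupture).
Governing: min(75.8, 87.1) = 75.8 kips → weld metal.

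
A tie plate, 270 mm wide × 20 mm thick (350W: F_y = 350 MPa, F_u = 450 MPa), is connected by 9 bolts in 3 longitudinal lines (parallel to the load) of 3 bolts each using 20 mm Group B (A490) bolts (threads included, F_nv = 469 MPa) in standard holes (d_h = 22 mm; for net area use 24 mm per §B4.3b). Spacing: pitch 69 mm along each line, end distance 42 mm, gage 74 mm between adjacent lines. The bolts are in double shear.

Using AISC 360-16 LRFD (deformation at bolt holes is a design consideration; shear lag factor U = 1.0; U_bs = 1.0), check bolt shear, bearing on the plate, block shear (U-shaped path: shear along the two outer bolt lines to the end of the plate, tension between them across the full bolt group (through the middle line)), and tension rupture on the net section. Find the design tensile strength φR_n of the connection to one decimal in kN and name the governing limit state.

Bolt shear: A_b = π(20)²/4 = 314.16 mm². φR_n = 0.75 × 469 × 314.16 × 9 × 2 = 1989.1 kN.
Bearing (20 mm plate, F_u = 450 MPa): end bolts L_c = 42 − 22/2 = 31, R_n = min(1.2×31×20×450, 2.4×20×20×450) = 334.8 kN/bolt; interior L_c = 69 − 22 = 47, R_n = 432 kN/bolt. φR_n = 0.75 × (3×334.8 + 6×432) = 2697.3 kN.
Block shear: shear path 2×[42+2×69] = 2×180 mm, A_gv = 7200, A_nv = 2×(180 − 2.5×24)×20 = 4800 mm²; tension across gage: (148 − 2×24)×20 = 2000 mm². R_n = min(0.6×450×4800, 0.6×350×7200) + 1.0×450×2000 = min(1296, 1512) + 900 = 2196 kN. φR_n = 0.75 × 2196 = 1647.0 kN.
Tension rupture (net): A_n = (270 − 3×24)×20 = 3960 mm² (U = 1.0, A_e = A_n). φR_n = 0.75 × 450 × 3960 = 1336.5 kN.
Governing: min(1989.1, 2697.3, 1647.0, 1336.5) = 1336.5 kN → net-section rupture.

1336.5 kN (net-section rupture governs)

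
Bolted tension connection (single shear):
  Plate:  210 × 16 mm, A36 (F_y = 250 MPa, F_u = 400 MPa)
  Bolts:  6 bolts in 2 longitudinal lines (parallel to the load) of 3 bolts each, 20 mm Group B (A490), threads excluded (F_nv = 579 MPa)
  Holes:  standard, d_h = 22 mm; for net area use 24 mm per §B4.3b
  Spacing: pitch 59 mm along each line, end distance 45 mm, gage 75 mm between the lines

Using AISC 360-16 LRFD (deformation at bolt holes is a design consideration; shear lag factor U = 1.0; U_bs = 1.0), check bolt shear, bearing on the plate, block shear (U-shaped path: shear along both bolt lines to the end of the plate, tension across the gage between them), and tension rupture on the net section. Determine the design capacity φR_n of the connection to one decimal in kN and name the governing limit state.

Bolt shear: A_b = π(20)²/4 = 314.16 mm². φR_n = 0.75 × 579 × 314.16 × 6 × 1 = 818.5 kN.
Bearing (16 mm plate, F_u = 400 MPa): end bolts L_c = 45 − 22/2 = 34, R_n = min(1.2×34×16×400, 2.4×20×16×400) = 261.12 kN/bolt; interior L_c = 59 − 22 = 37, R_n = 284.16 kN/bolt. φR_n = 0.75 × (2×261.12 + 4×284.16) = 1244.2 kN.
Block shear: shear path 2×[45+2×59] = 2×163 mm, A_gv = 5216, A_nv = 2×(163 − 2.5×24)×16 = 3296 mm²; tension across gage: (75 − 1×24)×16 = 816 mm². R_n = min(0.6×400×3296, 0.6×250×5216) + 1.0×400×816 = min(791.04, 782.4) + 326.4 = 1108.8 kN. φR_n = 0.75 × 1108.8 = 831.6 kN.
Tension rupture (net): A_n = (210 − 2×24)×16 = 2592 mm² (U = 1.0, A_e = A_n). φR_n = 0.75 × 400 × 2592 = 777.6 kN.
Governing: min(818.5, 1244.2, 831.6, 777.6) = 777.6 kN → net-section rupture.

777.6 kN (net-section rupture governs)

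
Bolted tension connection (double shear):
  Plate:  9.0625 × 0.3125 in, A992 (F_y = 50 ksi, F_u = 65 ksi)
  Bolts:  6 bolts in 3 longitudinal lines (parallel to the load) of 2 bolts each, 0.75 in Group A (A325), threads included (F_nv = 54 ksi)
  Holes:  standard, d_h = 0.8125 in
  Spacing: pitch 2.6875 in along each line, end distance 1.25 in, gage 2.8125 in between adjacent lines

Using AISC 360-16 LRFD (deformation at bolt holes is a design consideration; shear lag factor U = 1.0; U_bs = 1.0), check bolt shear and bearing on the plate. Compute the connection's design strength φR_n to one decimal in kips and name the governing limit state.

Bolt shear: A_b = π(0.75)²/4 = 0.44179 in². φR_n = 0.75 × 54 × 0.44179 × 6 × 2 = 214.7 kips.
Bearing (0.3125 in plate, F_u = 65 ksi): end bolts L_c = 1.25 − 0.8125/2 = 0.84375, R_n = min(1.2×0.84375×0.3125×65, 2.4×0.75×0.3125×65) = 20.566 kips/bolt; interior L_c = 2.6875 − 0.8125 = 1.875, R_n = 36.563 kips/bolt. φR_n = 0.75 × (3×20.566 + 3×36.563) = 128.5 kips.
Governing: min(214.7, 128.5) = 128.5 kips → bearing.

128.5 kips (bearing governs)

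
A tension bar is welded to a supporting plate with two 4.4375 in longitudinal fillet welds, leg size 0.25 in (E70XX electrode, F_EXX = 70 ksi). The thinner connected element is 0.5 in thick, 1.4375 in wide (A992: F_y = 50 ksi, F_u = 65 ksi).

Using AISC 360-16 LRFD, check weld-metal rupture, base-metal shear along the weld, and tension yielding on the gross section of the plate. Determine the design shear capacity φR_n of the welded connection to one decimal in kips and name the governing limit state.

Weld metal: throat = 0.707×0.25 = 0.17675 in, L = 2×4.4375 = 8.875 in. φR_n = 0.75 × 0.6 × 70 × 0.17675 × 8.875 = 49.4 kips.
Base metal shear (0.5 in plate): yield φR_n = 1.0×0.6×50×0.5×8.875 = 133.1 kips; rupture φR_n = 0.75×0.6×65×0.5×8.875 = 129.8 kips; take 129.8 kips (rupture).
Tension yield (gross): A_g = 1.4375×0.5 = 0.71875 in². φR_n = 0.90 × 50 × 0.71875 = 32.3 kips.
Governing: min(49.4, 129.8, 32.3) = 32.3 kips → gross-section yield.

32.3 kips (gross-section yield governs)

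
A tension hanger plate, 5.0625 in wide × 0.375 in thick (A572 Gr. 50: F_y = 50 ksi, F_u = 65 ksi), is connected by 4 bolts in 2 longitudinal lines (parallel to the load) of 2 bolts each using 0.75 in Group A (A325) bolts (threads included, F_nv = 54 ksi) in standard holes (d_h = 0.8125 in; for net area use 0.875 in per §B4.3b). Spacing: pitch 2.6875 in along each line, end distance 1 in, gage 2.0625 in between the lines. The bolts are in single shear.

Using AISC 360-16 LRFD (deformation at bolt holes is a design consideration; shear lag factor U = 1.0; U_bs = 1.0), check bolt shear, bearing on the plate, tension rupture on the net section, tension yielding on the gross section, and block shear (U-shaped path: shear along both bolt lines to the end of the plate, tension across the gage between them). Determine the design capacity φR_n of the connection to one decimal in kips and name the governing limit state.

Bolt shear: A_b = π(0.75)²/4 = 0.44179 in². φR_n = 0.75 × 54 × 0.44179 × 4 × 1 = 71.6 kips.
Bearing (0.375 in plate, F_u = 65 ksi): end bolts L_c = 1 − 0.8125/2 = 0.59375, R_n = min(1.2×0.59375×0.375×65, 2.4×0.75×0.375×65) = 17.367 kips/bolt; interior L_c = 2.6875 − 0.8125 = 1.875, R_n = 43.875 kips/bolt. φR_n = 0.75 × (2×17.367 + 2×43.875) = 91.9 kips.
Tension rupture (net): A_n = (5.0625 − 2×0.875)×0.375 = 1.2422 in² (U = 1.0, A_e = A_n). φR_n = 0.75 × 65 × 1.2422 = 60.6 kips.
Tension yield (gross): A_g = 5.0625×0.375 = 1.8984 in². φR_n = 0.90 × 50 × 1.8984 = 85.4 kips.
Block shear: shear path 2×[1+1×2.6875] = 2×3.6875 in, A_gv = 2.7656, A_nv = 2×(3.6875 − 1.5×0.875)×0.375 = 1.7813 in²; tension across gage: (2.0625 − 1×0.875)×0.375 = 0.44531 in². R_n = min(0.6×65×1.7813, 0.6×50×2.7656) + 1.0×65×0.44531 = min(69.471, 82.968) + 28.945 = 98.416 kips. φR_n = 0.75 × 98.416 = 73.8 kips.
Governing: min(71.6, 91.9, 60.6, 85.4, 73.8) = 60.6 kips → net-section rupture.

60.6 kips (net-section rupture governs)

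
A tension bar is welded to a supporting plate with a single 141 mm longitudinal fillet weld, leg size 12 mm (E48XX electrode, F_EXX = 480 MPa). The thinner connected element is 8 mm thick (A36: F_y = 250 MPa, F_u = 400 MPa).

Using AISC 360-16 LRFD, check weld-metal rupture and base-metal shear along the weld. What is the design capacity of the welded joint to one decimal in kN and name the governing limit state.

Weld metal: throat = 0.707×12 = 8.484 mm, L = 141 mm. φR_n = 0.75 × 0.6 × 480 × 8.484 × 141 = 258.4 kN.
Base metal shear (8 mm plate): yield φR_n = 1.0×0.6×250×8×141 = 169.2 kN; rupture φR_n = 0.75×0.6×400×8×141 = 203.0 kN; take 169.2 kN (yield).
Governing: min(258.4, 169.2) = 169.2 kN → base-metal shear.

169.2 kN (base-metal shear governs)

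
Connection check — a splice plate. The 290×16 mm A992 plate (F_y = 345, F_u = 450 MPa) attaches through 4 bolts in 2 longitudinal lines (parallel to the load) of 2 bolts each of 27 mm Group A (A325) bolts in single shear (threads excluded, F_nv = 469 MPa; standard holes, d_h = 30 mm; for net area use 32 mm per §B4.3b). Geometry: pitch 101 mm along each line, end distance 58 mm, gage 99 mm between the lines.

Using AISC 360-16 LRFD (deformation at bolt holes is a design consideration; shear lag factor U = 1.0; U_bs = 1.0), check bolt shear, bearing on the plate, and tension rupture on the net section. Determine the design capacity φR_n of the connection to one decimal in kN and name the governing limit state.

Bolt shear: A_b = π(27)²/4 = 572.56 mm². φR_n = 0.75 × 469 × 572.56 × 4 × 1 = 805.6 kN.
Bearing (16 mm plate, F_u = 450 MPa): end bolts L_c = 58 − 30/2 = 43, R_n = min(1.2×43×16×450, 2.4×27×16×450) = 371.52 kN/bolt; interior L_c = 101 − 30 = 71, R_n = 466.56 kN/bolt. φR_n = 0.75 × (2×371.52 + 2×466.56) = 1257.1 kN.
Tension rupture (net): A_n = (290 − 2×32)×16 = 3616 mm² (U = 1.0, A_e = A_n). φR_n = 0.75 × 450 × 3616 = 1220.4 kN.
Governing: min(805.6, 1257.1, 1220.4) = 805.6 kN → bolt shear.

805.6 kN (bolt shear governs)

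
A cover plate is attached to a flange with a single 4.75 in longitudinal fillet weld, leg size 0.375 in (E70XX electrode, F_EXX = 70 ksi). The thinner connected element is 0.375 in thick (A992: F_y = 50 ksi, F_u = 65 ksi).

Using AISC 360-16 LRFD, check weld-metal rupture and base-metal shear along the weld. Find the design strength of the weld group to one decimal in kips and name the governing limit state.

Weld metal: throat = 0.707×0.375 = 0.26513 in, L = 4.75 in. φR_n = 0.75 × 0.6 × 70 × 0.26513 × 4.75 = 39.7 kips.
Base metal shear (0.375 in plate): yield φR_n = 1.0×0.6×50×0.375×4.75 = 53.4 kips; rupture φR_n = 0.75×0.6×65×0.375×4.75 = 52.1 kips; take 52.1 kips (rupture).
Governing: min(39.7, 52.1) = 39.7 kips → weld metal.

39.7 kips (weld metal governs)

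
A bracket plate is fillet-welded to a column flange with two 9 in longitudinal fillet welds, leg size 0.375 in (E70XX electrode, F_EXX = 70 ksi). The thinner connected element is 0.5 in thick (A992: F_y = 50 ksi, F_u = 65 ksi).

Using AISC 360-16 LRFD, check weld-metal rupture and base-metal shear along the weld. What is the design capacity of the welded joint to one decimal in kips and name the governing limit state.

150.3 kips (weld metal governs)

Weld metal: throat = 0.707×0.375 = 0.26513 in, L = 2×9 = 18 in. φR_n = 0.75 × 0.6 × 70 × 0.26513 × 18 = 150.3 kips.
Base metal shear (0.5 in plate): yield φR_n = 1.0×0.6×50×0.5×18 = 270.0 kips; rupture φR_n = 0.75×0.6×65×0.5×18 = 263.3 kips; take 263.3 kips (rupture).
Governing: min(150.3, 263.3) = 150.3 kips → weld metal.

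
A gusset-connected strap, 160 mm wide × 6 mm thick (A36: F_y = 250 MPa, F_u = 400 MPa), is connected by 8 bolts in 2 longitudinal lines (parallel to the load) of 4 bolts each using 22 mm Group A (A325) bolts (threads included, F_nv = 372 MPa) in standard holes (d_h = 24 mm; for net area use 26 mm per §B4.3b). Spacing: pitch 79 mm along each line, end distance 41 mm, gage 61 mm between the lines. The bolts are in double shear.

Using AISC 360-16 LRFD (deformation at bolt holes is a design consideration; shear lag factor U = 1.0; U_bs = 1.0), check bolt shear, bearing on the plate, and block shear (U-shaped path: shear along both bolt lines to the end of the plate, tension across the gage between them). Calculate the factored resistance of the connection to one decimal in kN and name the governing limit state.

438.3 kN (block shear governs)

Bolt shear: A_b = π(22)²/4 = 380.13 mm². φR_n = 0.75 × 372 × 380.13 × 8 × 2 = 1696.9 kN.
Bearing (6 mm plate, F_u = 400 MPa): end bolts L_c = 41 − 24/2 = 29, R_n = min(1.2×29×6×400, 2.4×22×6×400) = 83.52 kN/bolt; interior L_c = 79 − 24 = 55, R_n = 126.72 kN/bolt. φR_n = 0.75 × (2×83.52 + 6×126.72) = 695.5 kN.
Block shear: shear path 2×[41+3×79] = 2×278 mm, A_gv = 3336, A_nv = 2×(278 − 3.5×26)×6 = 2244 mm²; tension across gage: (61 − 1×26)×6 = 210 mm². R_n = min(0.6×400×2244, 0.6×250×3336) + 1.0×400×210 = min(538.56, 500.4) + 84 = 584.4 kN. φR_n = 0.75 × 584.4 = 438.3 kN.
Governing: min(1696.9, 695.5, 438.3) = 438.3 kN → block shear.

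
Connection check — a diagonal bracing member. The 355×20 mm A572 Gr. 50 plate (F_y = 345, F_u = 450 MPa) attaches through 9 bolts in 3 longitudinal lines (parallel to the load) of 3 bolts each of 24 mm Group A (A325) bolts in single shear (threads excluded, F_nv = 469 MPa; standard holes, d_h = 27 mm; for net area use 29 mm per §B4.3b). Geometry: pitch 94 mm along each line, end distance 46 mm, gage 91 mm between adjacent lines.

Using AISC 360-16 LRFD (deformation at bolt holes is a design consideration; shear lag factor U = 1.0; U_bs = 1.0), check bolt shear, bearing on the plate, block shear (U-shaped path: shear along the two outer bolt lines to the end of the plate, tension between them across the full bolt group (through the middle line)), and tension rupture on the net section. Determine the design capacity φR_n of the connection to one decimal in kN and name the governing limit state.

Bolt shear: A_b = π(24)²/4 = 452.39 mm². φR_n = 0.75 × 469 × 452.39 × 9 × 1 = 1432.2 kN.
Bearing (20 mm plate, F_u = 450 MPa): end bolts L_c = 46 − 27/2 = 32.5, R_n = min(1.2×32.5×20×450, 2.4×24×20×450) = 351 kN/bolt; interior L_c = 94 − 27 = 67, R_n = 518.4 kN/bolt. φR_n = 0.75 × (3×351 + 6×518.4) = 3122.6 kN.
Block shear: shear path 2×[46+2×94] = 2×234 mm, A_gv = 9360, A_nv = 2×(234 − 2.5×29)×20 = 6460 mm²; tension across gage: (182 − 2×29)×20 = 2480 mm². R_n = min(0.6×450×6460, 0.6×345×9360) + 1.0×450×2480 = min(1744.2, 1937.5) + 1116 = 2860.2 kN. φR_n = 0.75 × 2860.2 = 2145.2 kN.
Tension rupture (net): A_n = (355 − 3×29)×20 = 5360 mm² (U = 1.0, A_e = A_n). φR_n = 0.75 × 450 × 5360 = 1809.0 kN.
Governing: min(1432.2, 3122.6, 2145.2, 1809.0) = 1432.2 kN → bolt shear.

1432.2 kN (bolt shear governs)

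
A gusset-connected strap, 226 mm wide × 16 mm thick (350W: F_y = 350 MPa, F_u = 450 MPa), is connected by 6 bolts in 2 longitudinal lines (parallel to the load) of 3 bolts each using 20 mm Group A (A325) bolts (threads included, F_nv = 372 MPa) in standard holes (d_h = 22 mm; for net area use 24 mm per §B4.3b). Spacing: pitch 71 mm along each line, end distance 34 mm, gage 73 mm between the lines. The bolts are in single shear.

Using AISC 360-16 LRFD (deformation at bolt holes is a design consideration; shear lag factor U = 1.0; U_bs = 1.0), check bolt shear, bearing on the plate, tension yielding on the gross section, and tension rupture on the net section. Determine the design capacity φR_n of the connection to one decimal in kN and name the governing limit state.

525.9 kN (bolt shear governs)

Bolt shear: A_b = π(20)²/4 = 314.16 mm². φR_n = 0.75 × 372 × 314.16 × 6 × 1 = 525.9 kN.
Bearing (16 mm plate, F_u = 450 MPa): end bolts L_c = 34 − 22/2 = 23, R_n = min(1.2×23×16×450, 2.4×20×16×450) = 198.72 kN/bolt; interior L_c = 71 − 22 = 49, R_n = 345.6 kN/bolt. φR_n = 0.75 × (2×198.72 + 4×345.6) = 1334.9 kN.
Tension yield (gross): A_g = 226×16 = 3616 mm². φR_n = 0.90 × 350 × 3616 = 1139.0 kN.
Tension rupture (net): A_n = (226 − 2×24)×16 = 2848 mm² (U = 1.0, A_e = A_n). φR_n = 0.75 × 450 × 2848 = 961.2 kN.
Governing: min(525.9, 1334.9, 1139.0, 961.2) = 525.9 kN → bolt shear.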